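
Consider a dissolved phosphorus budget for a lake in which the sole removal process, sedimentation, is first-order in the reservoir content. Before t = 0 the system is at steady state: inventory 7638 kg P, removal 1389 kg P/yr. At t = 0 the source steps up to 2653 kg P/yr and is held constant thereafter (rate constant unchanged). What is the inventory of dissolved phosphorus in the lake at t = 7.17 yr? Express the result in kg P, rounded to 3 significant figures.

The sink rate constant is k = F₀/M₀ = 1389/7638 = 0.1819 yr⁻¹.
Solving dM/dt = F₁ − kM with M(0) = M₀ gives M(t) = F₁/k + (M₀ − F₁/k)·e^(−kt).
F₁/k = 2653/0.1819 = 14589 kg P; kt = 0.1819 × 7.17 = 1.304, e^(−kt) = 0.2715.
M(7.17) = 14589 + (7638 − 14589) × 0.2715 = 14589 − 1887 = 12702 kg P.

12700 kg P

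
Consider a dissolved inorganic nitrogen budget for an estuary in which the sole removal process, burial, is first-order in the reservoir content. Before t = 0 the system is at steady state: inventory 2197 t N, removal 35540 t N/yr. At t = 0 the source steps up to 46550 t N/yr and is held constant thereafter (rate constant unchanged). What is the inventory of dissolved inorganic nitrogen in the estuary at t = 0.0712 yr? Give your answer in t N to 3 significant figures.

2660 t N

τ = M₀/F₀ = 2197/35540 = 0.06182 yr; rate constant k = 1/τ.
New steady state M_∞ = F₁/k = F₁·τ = 46550 × 0.06182 = 2877.6 t N.
M(t) = M_∞ + (M₀ − M_∞)·e^(−t/τ); t/τ = 0.0712/0.06182 = 1.152, so e^(−t/τ) = 0.3161.
M(t) = 2877.6 − 680.6 × 0.3161 = 2662.5 t N.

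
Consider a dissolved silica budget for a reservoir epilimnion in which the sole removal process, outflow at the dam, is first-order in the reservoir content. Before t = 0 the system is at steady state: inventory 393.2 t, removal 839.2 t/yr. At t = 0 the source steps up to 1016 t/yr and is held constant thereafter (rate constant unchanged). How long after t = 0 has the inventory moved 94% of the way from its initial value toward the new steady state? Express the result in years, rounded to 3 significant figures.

1.32 yr

τ = M₀/F₀ = 393.2/839.2 = 0.4685 yr.
The remaining gap fraction is e^(−t/τ); 94% covered ⇒ e^(−t/τ) = 0.0600.
t = −τ ln(0.0600) = 0.4685 × 2.813 = 1.318 yr.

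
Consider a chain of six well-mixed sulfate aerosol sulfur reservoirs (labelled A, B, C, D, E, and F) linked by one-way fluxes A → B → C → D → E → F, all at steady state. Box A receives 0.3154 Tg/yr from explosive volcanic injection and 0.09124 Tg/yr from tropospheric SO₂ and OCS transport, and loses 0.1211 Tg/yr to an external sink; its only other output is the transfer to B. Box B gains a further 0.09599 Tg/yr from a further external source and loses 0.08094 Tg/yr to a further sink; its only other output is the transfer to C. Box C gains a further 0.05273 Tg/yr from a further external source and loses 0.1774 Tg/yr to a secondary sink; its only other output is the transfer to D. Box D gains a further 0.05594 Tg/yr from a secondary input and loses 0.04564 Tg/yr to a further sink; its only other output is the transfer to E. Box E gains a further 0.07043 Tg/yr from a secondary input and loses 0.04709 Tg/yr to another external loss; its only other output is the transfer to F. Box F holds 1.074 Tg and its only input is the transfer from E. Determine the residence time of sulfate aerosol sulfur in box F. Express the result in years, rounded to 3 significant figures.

Box A: F(A→B) = (0.3154 + 0.09124) − 0.1211 = 0.28554 Tg/yr.
Box B: F(B→C) = (0.28554 + 0.09599) − 0.08094 = 0.30059 Tg/yr.
Box C: F(C→D) = (0.30059 + 0.05273) − 0.1774 = 0.17592 Tg/yr.
Box D: F(D→E) = (0.17592 + 0.05594) − 0.04564 = 0.18622 Tg/yr.
Box E: F(E→F) = (0.18622 + 0.07043) − 0.04709 = 0.20956 Tg/yr.
Box F throughput = its input = 0.20956 Tg/yr; τ = 1.074 / 0.20956 = 5.125 yr.

5.13 yr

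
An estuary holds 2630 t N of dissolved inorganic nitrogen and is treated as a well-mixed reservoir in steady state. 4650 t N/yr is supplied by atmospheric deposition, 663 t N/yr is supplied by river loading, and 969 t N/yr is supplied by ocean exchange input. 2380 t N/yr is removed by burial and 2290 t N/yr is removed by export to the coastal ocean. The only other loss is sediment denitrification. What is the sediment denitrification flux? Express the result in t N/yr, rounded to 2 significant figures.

1600 t N/yr

At steady state ΣF_in = ΣF_out.
ΣF_in = 4650 + 663 + 969 = 6282.0 t N/yr.
Sediment denitrification flux = ΣF_in − (2380 + 2290) = 6282.0 − 4670 = 1612 t N/yr.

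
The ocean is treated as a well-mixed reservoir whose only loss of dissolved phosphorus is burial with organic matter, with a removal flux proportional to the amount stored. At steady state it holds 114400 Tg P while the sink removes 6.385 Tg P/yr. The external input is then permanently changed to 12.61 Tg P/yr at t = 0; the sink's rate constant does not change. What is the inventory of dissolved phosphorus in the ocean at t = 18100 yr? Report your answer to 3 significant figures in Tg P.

Residence time τ = M₀/F₀ = 17920 yr. The eventual steady state is M_∞ = M₀·(F₁/F₀) = 114400 × 12.61/6.385 = 225930 Tg P.
The anomaly ΔM(t) = M(t) − M_∞ decays as ΔM₀·e^(−t/τ) with ΔM₀ = 114400 − 225930 = −111500 Tg P.
At t = 18100 yr, e^(−t/τ) = e^(−1.010) = 0.3641, so ΔM = −40610 Tg P and M = 225930 − 40610 = 185320 Tg P.

185000 Tg P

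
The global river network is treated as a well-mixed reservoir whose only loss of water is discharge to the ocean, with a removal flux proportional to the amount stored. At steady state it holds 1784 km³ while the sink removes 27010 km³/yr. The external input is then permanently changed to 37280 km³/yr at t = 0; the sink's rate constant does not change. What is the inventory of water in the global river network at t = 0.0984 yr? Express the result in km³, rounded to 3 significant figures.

The sink rate constant is k = F₀/M₀ = 27010/1784 = 15.14 yr⁻¹.
Solving dM/dt = F₁ − kM with M(0) = M₀ gives M(t) = F₁/k + (M₀ − F₁/k)·e^(−kt).
F₁/k = 37280/15.14 = 2462.3 km³; kt = 15.14 × 0.0984 = 1.490, e^(−kt) = 0.2254.
M(0.0984) = 2462.3 + (1784 − 2462.3) × 0.2254 = 2462.3 − 152.9 = 2309.4 km³.

2310 km³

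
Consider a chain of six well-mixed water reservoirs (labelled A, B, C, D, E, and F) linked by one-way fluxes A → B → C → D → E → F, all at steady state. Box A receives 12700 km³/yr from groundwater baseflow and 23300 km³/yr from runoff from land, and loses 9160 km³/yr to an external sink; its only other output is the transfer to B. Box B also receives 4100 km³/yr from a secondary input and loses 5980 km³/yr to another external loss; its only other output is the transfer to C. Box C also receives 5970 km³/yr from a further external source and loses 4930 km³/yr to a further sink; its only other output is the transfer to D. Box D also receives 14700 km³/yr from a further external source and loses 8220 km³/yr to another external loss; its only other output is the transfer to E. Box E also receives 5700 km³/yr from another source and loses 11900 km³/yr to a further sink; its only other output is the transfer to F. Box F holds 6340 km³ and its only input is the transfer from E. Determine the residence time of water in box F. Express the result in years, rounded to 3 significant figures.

0.241 yr

Box A: F(A→B) = (12700 + 23300) − 9160 = 26840 km³/yr.
Box B: F(B→C) = (26840 + 4100) − 5980 = 24960 km³/yr.
Box C: F(C→D) = (24960 + 5970) − 4930 = 26000 km³/yr.
Box D: F(D→E) = (26000 + 14700) − 8220 = 32480 km³/yr.
Box E: F(E→F) = (32480 + 5700) − 11900 = 26280 km³/yr.
Box F throughput = its input = 26280 km³/yr; τ = 6340 / 26280 = 0.2412 yr.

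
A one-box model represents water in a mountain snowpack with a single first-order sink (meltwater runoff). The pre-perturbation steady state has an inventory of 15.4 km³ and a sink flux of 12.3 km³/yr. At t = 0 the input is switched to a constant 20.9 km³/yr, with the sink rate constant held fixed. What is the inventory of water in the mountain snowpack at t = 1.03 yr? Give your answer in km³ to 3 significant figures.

The sink rate constant is k = F₀/M₀ = 12.3/15.4 = 0.7987 yr⁻¹.
Solving dM/dt = F₁ − kM with M(0) = M₀ gives M(t) = F₁/k + (M₀ − F₁/k)·e^(−kt).
F₁/k = 20.9/0.7987 = 26.167 km³; kt = 0.7987 × 1.03 = 0.8227, e^(−kt) = 0.4393.
M(1.03) = 26.167 + (15.4 − 26.167) × 0.4393 = 26.167 − 4.730 = 21.438 km³.

21.4 km³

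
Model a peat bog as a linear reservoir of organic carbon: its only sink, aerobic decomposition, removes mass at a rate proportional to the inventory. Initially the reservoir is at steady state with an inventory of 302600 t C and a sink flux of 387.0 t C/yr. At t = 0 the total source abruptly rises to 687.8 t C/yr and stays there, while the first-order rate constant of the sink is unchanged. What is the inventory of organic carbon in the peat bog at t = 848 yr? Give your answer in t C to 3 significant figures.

τ = M₀/F₀ = 302600/387.0 = 781.9 yr; rate constant k = 1/τ.
New steady state M_∞ = F₁/k = F₁·τ = 687.8 × 781.9 = 537800 t C.
M(t) = M_∞ + (M₀ − M_∞)·e^(−t/τ); t/τ = 848/781.9 = 1.085, so e^(−t/τ) = 0.3381.
M(t) = 537800 − 235200 × 0.3381 = 458290 t C.

458000 t C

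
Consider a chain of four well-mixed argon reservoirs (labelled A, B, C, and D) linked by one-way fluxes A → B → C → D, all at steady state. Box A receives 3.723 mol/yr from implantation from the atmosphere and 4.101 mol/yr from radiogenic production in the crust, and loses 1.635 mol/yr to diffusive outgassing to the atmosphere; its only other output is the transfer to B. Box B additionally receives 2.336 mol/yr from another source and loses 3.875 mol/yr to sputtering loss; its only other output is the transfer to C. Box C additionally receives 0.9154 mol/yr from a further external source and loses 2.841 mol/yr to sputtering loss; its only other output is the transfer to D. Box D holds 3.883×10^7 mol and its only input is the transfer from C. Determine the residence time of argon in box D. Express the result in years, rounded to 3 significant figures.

1.43×10^7 yr

Box A: F(A→B) = (3.723 + 4.101) − 1.635 = 6.1890 mol/yr.
Box B: F(B→C) = (6.1890 + 2.336) − 3.875 = 4.6500 mol/yr.
Box C: F(C→D) = (4.6500 + 0.9154) − 2.841 = 2.7244 mol/yr.
Box D throughput = its input = 2.7244 mol/yr; τ = 3.883×10^7 / 2.7244 = 1.425×10^7 yr.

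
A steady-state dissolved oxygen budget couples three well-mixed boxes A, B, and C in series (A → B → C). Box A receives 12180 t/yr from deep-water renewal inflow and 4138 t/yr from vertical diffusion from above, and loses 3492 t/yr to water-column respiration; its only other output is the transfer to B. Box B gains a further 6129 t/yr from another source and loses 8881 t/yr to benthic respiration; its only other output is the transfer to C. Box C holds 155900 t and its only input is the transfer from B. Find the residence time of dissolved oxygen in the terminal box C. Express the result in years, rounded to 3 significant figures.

15.5 yr

Box A: F(A→B) = (12180 + 4138) − 3492 = 12826 t/yr.
Box B: F(B→C) = (12826 + 6129) − 8881 = 10074 t/yr.
Box C throughput = its input = 10074 t/yr; τ = 155900 / 10074 = 15.48 yr.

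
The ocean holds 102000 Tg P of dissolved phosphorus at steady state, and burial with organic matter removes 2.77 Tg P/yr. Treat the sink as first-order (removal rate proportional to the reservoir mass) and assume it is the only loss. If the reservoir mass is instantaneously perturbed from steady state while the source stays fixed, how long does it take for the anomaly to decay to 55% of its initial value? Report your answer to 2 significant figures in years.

For a linear reservoir the anomaly decays as exp(−t/τ) with τ = M/F = 102000/2.77 = 36820 yr.
exp(−t/τ) = 0.55 ⇒ t = −τ ln(0.55) = 36820 × 0.5978 = 22010 yr.

22000 yr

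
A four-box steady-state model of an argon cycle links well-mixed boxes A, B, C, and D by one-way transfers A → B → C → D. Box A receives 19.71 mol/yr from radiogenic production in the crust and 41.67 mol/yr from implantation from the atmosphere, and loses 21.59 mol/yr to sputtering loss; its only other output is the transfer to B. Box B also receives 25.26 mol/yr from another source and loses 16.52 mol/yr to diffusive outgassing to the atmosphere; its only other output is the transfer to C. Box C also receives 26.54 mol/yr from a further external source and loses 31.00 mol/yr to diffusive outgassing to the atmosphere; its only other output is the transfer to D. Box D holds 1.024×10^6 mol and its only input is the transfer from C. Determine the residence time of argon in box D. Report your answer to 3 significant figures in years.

23200 yr

Box A: F(A→B) = (19.71 + 41.67) − 21.59 = 39.790 mol/yr.
Box B: F(B→C) = (39.790 + 25.26) − 16.52 = 48.530 mol/yr.
Box C: F(C→D) = (48.530 + 26.54) − 31.00 = 44.070 mol/yr.
Box D throughput = its input = 44.070 mol/yr; τ = 1.024×10^6 / 44.070 = 23240 yr.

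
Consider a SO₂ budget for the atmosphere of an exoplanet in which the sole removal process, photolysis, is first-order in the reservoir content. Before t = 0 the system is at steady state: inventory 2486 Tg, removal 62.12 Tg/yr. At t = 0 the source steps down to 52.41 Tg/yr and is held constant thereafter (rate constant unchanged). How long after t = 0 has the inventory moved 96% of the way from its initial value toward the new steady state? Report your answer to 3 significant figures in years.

129 yr

τ = M₀/F₀ = 2486/62.12 = 40.02 yr.
The remaining gap fraction is e^(−t/τ); 96% covered ⇒ e^(−t/τ) = 0.0400.
t = −τ ln(0.0400) = 40.02 × 3.219 = 128.8 yr.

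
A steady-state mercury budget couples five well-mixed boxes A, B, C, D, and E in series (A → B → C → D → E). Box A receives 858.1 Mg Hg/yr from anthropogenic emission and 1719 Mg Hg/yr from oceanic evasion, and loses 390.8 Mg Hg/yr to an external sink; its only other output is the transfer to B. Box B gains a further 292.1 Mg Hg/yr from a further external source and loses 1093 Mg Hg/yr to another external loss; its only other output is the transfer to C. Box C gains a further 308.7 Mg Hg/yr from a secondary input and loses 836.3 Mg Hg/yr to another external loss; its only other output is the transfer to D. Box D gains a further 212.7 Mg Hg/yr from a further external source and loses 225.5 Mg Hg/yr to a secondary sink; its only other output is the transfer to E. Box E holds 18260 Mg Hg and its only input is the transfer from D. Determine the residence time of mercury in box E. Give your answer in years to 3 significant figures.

21.6 yr

Box A: F(A→B) = (858.1 + 1719) − 390.8 = 2186.3 Mg Hg/yr.
Box B: F(B→C) = (2186.3 + 292.1) − 1093 = 1385.4 Mg Hg/yr.
Box C: F(C→D) = (1385.4 + 308.7) − 836.3 = 857.80 Mg Hg/yr.
Box D: F(D→E) = (857.80 + 212.7) − 225.5 = 845.00 Mg Hg/yr.
Box E throughput = its input = 845.00 Mg Hg/yr; τ = 18260 / 845.00 = 21.61 yr.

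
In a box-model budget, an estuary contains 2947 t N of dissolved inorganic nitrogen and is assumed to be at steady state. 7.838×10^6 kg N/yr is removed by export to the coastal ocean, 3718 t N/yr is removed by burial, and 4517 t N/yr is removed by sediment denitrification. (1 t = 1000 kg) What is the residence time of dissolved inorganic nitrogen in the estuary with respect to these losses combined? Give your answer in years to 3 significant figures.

0.183 yr

Convert the export to the coastal ocean flux: 7.838×10^6 kg N/yr = 7838 t N/yr.
Total removal = 7838 + 3718 + 4517 = 16073 t N/yr.
τ = M / ΣF_out = 2947 / 16073 = 0.1834 yr.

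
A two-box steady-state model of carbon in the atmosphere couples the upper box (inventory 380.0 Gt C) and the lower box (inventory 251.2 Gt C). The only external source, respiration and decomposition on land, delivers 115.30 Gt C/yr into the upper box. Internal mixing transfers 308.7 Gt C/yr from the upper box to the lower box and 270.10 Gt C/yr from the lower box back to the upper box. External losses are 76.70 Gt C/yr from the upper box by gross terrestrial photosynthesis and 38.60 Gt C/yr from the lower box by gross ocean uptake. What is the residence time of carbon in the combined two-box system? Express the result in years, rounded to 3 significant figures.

For the system as a whole, the A↔B exchange is internal and contributes nothing to the throughput; only the external sinks remove mass.
M_total = 380.0 + 251.2 = 631.20 Gt C.
ΣF_external_out = 76.70 + 38.60 = 115.30 Gt C/yr.
τ = M_total / ΣF_ext = 631.20 / 115.30 = 5.474 yr.

5.47 yr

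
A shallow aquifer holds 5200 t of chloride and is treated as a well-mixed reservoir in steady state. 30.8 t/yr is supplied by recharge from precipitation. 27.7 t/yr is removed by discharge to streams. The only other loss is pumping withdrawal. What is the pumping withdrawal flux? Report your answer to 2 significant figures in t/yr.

3.1 t/yr

At steady state ΣF_in = ΣF_out.
ΣF_in = 30.800 t/yr.
Pumping withdrawal flux = ΣF_in − (27.7) = 30.800 − 27.70 = 3.100 t/yr.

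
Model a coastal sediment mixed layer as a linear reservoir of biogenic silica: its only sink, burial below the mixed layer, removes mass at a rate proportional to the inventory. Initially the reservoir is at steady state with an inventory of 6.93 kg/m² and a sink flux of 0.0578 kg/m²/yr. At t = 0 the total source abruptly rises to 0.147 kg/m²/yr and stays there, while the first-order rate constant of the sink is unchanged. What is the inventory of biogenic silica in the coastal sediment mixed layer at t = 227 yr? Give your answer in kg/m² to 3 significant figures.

Residence time τ = M₀/F₀ = 119.9 yr. The eventual steady state is M_∞ = M₀·(F₁/F₀) = 6.93 × 0.147/0.0578 = 17.625 kg/m².
The anomaly ΔM(t) = M(t) − M_∞ decays as ΔM₀·e^(−t/τ) with ΔM₀ = 6.93 − 17.625 = −10.69 kg/m².
At t = 227 yr, e^(−t/τ) = e^(−1.893) = 0.1506, so ΔM = −1.610 kg/m² and M = 17.625 − 1.610 = 16.014 kg/m².

16.0 kg/m²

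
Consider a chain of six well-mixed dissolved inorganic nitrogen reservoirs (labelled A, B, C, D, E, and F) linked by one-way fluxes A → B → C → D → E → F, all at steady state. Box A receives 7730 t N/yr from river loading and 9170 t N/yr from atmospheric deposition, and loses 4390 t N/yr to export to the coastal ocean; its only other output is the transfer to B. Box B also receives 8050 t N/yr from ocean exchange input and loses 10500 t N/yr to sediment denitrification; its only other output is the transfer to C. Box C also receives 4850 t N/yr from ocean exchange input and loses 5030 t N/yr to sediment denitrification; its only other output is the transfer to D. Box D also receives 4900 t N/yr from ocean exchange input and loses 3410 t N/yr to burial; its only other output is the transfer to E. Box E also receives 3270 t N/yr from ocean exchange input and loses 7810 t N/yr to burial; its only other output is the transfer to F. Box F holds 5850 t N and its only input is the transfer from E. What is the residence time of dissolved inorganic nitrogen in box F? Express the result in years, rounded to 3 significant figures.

Box A: F(A→B) = (7730 + 9170) − 4390 = 12510 t N/yr.
Box B: F(B→C) = (12510 + 8050) − 10500 = 10060 t N/yr.
Box C: F(C→D) = (10060 + 4850) − 5030 = 9880.0 t N/yr.
Box D: F(D→E) = (9880.0 + 4900) − 3410 = 11370 t N/yr.
Box E: F(E→F) = (11370 + 3270) − 7810 = 6830.0 t N/yr.
Box F throughput = its input = 6830.0 t N/yr; τ = 5850 / 6830.0 = 0.8565 yr.

0.857 yr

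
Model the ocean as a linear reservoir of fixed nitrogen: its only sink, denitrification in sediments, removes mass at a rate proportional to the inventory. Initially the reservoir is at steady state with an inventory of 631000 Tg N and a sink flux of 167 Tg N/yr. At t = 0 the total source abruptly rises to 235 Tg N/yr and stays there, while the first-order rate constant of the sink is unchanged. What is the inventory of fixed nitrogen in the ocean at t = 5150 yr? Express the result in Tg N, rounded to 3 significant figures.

The sink rate constant is k = F₀/M₀ = 167/631000 = 0.0002647 yr⁻¹.
Solving dM/dt = F₁ − kM with M(0) = M₀ gives M(t) = F₁/k + (M₀ − F₁/k)·e^(−kt).
F₁/k = 235/0.0002647 = 887930 Tg N; kt = 0.0002647 × 5150 = 1.363, e^(−kt) = 0.2559.
M(5150) = 887930 + (631000 − 887930) × 0.2559 = 887930 − 65750 = 822190 Tg N.

822000 Tg N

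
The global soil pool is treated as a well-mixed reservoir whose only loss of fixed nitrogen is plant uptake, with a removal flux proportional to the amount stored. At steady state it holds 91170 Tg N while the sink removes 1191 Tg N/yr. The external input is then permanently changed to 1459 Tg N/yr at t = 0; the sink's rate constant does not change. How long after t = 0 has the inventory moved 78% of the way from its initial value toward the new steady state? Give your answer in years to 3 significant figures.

116 yr

τ = M₀/F₀ = 91170/1191 = 76.55 yr.
The remaining gap fraction is e^(−t/τ); 78% covered ⇒ e^(−t/τ) = 0.220.
t = −τ ln(0.220) = 76.55 × 1.514 = 115.9 yr.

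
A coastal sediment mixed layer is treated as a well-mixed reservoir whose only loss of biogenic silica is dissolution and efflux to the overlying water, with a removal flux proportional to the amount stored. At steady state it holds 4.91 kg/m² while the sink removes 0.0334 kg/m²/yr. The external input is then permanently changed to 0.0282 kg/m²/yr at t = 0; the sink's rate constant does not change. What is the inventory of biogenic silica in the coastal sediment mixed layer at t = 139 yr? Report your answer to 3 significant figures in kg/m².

4.44 kg/m²

The sink rate constant is k = F₀/M₀ = 0.0334/4.91 = 0.006802 yr⁻¹.
Solving dM/dt = F₁ − kM with M(0) = M₀ gives M(t) = F₁/k + (M₀ − F₁/k)·e^(−kt).
F₁/k = 0.0282/0.006802 = 4.1456 kg/m²; kt = 0.006802 × 139 = 0.9455, e^(−kt) = 0.3885.
M(139) = 4.1456 + (4.91 − 4.1456) × 0.3885 = 4.1456 + 0.2970 = 4.4425 kg/m².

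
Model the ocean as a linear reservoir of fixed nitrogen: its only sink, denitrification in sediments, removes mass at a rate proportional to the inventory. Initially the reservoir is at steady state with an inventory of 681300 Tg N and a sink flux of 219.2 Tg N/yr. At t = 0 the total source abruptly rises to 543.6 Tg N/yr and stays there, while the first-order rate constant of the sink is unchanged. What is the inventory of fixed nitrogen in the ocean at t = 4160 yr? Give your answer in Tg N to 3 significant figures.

1.43×10^6 Tg N

τ = M₀/F₀ = 681300/219.2 = 3108 yr; rate constant k = 1/τ.
New steady state M_∞ = F₁/k = F₁·τ = 543.6 × 3108 = 1.6896×10^6 Tg N.
M(t) = M_∞ + (M₀ − M_∞)·e^(−t/τ); t/τ = 4160/3108 = 1.338, so e^(−t/τ) = 0.2623.
M(t) = 1.6896×10^6 − 1.008×10^6 × 0.2623 = 1.4251×10^6 Tg N.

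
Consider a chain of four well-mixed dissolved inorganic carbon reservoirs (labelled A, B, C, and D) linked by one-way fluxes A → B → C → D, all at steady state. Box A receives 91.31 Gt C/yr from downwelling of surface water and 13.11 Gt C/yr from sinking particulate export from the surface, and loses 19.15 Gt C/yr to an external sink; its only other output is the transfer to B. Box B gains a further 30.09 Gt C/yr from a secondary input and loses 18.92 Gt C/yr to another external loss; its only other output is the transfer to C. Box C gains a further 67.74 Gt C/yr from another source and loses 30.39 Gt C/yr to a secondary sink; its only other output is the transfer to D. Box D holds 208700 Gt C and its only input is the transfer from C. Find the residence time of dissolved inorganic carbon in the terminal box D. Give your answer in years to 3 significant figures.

Box A: F(A→B) = (91.31 + 13.11) − 19.15 = 85.270 Gt C/yr.
Box B: F(B→C) = (85.270 + 30.09) − 18.92 = 96.440 Gt C/yr.
Box C: F(C→D) = (96.440 + 67.74) − 30.39 = 133.79 Gt C/yr.
Box D throughput = its input = 133.79 Gt C/yr; τ = 208700 / 133.79 = 1560 yr.

1560 yr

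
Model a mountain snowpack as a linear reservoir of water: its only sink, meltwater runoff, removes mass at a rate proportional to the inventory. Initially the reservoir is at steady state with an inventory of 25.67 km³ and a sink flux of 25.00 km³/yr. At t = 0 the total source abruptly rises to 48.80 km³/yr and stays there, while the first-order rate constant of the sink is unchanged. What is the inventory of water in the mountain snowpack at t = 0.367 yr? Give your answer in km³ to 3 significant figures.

33.0 km³

Residence time τ = M₀/F₀ = 1.027 yr. The eventual steady state is M_∞ = M₀·(F₁/F₀) = 25.67 × 48.80/25.00 = 50.108 km³.
The anomaly ΔM(t) = M(t) − M_∞ decays as ΔM₀·e^(−t/τ) with ΔM₀ = 25.67 − 50.108 = −24.44 km³.
At t = 0.367 yr, e^(−t/τ) = e^(−0.3574) = 0.6995, so ΔM = −17.09 km³ and M = 50.108 − 17.09 = 33.014 km³.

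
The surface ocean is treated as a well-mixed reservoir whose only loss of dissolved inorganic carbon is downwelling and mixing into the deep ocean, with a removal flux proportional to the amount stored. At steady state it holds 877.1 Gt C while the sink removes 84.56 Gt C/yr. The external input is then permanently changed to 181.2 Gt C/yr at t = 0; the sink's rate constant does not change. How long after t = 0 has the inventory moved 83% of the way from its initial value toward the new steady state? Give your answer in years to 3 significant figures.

τ = M₀/F₀ = 877.1/84.56 = 10.37 yr.
The remaining gap fraction is e^(−t/τ); 83% covered ⇒ e^(−t/τ) = 0.170.
t = −τ ln(0.170) = 10.37 × 1.772 = 18.38 yr.

18.4 yr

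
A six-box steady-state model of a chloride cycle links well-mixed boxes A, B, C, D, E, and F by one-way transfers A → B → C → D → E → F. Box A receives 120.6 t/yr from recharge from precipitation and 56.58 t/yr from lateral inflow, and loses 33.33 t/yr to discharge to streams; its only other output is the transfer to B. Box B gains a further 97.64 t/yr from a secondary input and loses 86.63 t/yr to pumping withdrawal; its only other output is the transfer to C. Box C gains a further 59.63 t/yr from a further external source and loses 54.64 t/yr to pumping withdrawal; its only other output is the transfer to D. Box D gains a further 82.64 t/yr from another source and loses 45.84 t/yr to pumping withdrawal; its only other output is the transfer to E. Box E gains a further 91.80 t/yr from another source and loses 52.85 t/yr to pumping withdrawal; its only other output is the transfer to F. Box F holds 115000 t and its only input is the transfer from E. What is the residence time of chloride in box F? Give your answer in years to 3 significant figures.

488 yr

Box A: F(A→B) = (120.6 + 56.58) − 33.33 = 143.85 t/yr.
Box B: F(B→C) = (143.85 + 97.64) − 86.63 = 154.86 t/yr.
Box C: F(C→D) = (154.86 + 59.63) − 54.64 = 159.85 t/yr.
Box D: F(D→E) = (159.85 + 82.64) − 45.84 = 196.65 t/yr.
Box E: F(E→F) = (196.65 + 91.80) − 52.85 = 235.60 t/yr.
Box F throughput = its input = 235.60 t/yr; τ = 115000 / 235.60 = 488.1 yr.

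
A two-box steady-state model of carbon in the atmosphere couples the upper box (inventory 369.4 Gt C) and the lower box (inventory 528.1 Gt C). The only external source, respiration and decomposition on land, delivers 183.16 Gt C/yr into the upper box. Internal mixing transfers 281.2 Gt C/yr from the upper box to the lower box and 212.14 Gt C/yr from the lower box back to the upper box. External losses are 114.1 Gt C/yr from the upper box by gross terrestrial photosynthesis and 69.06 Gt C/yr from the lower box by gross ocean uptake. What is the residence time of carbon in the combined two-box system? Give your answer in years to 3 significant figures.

4.90 yr

Residence time in the combined system uses the total inventory and the total *external* removal — internal exchanges between the two boxes cancel.
M_total = 369.4 + 528.1 = 897.50 Gt C.
ΣF_external_out = 114.1 + 69.06 = 183.16 Gt C/yr.
τ = M_total / ΣF_ext = 897.50 / 183.16 = 4.900 yr.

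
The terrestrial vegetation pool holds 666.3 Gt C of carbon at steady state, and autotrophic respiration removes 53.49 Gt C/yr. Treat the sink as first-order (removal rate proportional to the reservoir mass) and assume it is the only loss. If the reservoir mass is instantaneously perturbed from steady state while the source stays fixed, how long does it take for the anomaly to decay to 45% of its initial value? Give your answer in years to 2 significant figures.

9.9 yr

For a linear reservoir the anomaly decays as exp(−t/τ) with τ = M/F = 666.3/53.49 = 12.46 yr.
exp(−t/τ) = 0.45 ⇒ t = −τ ln(0.45) = 12.46 × 0.7985 = 9.947 yr.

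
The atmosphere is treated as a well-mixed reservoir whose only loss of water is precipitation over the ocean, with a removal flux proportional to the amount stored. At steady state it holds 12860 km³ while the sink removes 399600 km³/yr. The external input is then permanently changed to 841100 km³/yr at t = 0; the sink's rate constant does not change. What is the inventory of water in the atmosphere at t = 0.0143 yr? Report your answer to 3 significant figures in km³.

Residence time τ = M₀/F₀ = 0.03218 yr. The eventual steady state is M_∞ = M₀·(F₁/F₀) = 12860 × 841100/399600 = 27068 km³.
The anomaly ΔM(t) = M(t) − M_∞ decays as ΔM₀·e^(−t/τ) with ΔM₀ = 12860 − 27068 = −14210 km³.
At t = 0.0143 yr, e^(−t/τ) = e^(−0.4443) = 0.6412, so ΔM = −9111 km³ and M = 27068 − 9111 = 17957 km³.

18000 km³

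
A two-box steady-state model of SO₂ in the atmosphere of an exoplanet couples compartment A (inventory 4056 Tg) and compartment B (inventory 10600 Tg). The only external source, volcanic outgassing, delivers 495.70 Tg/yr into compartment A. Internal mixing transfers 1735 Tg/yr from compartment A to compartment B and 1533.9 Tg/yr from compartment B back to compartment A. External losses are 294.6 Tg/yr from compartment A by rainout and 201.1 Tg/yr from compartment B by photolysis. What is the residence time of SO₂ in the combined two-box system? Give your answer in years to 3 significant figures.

29.6 yr

For the system as a whole, the A↔B exchange is internal and contributes nothing to the throughput; only the external sinks remove mass.
M_total = 4056 + 10600 = 14656 Tg.
ΣF_external_out = 294.6 + 201.1 = 495.70 Tg/yr.
τ = M_total / ΣF_ext = 14656 / 495.70 = 29.57 yr.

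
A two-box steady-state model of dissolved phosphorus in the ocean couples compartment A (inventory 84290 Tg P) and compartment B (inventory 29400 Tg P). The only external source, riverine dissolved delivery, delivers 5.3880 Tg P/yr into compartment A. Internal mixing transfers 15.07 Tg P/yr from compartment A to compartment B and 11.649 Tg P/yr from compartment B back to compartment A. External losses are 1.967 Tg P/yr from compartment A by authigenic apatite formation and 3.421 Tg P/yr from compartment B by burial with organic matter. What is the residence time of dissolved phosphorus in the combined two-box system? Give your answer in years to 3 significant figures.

21100 yr

Residence time in the combined system uses the total inventory and the total *external* removal — internal exchanges between the two boxes cancel.
M_total = 84290 + 29400 = 113690 Tg P.
ΣF_external_out = 1.967 + 3.421 = 5.3880 Tg P/yr.
τ = M_total / ΣF_ext = 113690 / 5.3880 = 21100 yr.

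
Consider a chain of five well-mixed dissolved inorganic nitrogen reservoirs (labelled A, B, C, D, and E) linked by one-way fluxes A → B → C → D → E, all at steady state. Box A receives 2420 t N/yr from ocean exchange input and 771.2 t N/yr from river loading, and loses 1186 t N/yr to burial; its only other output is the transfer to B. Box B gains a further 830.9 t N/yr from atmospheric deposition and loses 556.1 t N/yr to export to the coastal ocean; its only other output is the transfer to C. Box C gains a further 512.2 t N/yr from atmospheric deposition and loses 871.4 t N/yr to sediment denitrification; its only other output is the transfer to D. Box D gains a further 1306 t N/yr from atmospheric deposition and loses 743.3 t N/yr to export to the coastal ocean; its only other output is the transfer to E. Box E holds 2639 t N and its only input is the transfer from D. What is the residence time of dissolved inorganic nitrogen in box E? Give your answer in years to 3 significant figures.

1.06 yr

Box A: F(A→B) = (2420 + 771.2) − 1186 = 2005.2 t N/yr.
Box B: F(B→C) = (2005.2 + 830.9) − 556.1 = 2280.0 t N/yr.
Box C: F(C→D) = (2280.0 + 512.2) − 871.4 = 1920.8 t N/yr.
Box D: F(D→E) = (1920.8 + 1306) − 743.3 = 2483.5 t N/yr.
Box E throughput = its input = 2483.5 t N/yr; τ = 2639 / 2483.5 = 1.063 yr.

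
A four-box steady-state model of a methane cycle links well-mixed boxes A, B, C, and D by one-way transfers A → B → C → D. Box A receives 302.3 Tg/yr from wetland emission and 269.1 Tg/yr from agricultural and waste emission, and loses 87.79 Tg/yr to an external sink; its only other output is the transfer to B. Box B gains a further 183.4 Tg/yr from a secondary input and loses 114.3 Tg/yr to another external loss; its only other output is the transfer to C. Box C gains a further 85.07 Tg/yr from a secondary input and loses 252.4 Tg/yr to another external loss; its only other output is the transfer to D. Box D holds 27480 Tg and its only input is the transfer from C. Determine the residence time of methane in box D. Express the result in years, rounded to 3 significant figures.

71.3 yr

Box A: F(A→B) = (302.3 + 269.1) − 87.79 = 483.61 Tg/yr.
Box B: F(B→C) = (483.61 + 183.4) − 114.3 = 552.71 Tg/yr.
Box C: F(C→D) = (552.71 + 85.07) − 252.4 = 385.38 Tg/yr.
Box D throughput = its input = 385.38 Tg/yr; τ = 27480 / 385.38 = 71.31 yr.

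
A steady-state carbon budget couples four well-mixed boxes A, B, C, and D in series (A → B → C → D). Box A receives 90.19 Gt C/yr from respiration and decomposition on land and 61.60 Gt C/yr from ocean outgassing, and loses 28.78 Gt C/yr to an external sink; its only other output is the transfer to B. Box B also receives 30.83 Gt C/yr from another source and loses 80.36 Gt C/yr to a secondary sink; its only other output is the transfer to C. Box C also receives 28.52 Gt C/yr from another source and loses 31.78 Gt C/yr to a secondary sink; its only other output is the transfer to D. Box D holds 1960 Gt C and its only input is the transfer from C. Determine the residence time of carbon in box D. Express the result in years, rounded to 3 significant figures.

Box A: F(A→B) = (90.19 + 61.60) − 28.78 = 123.01 Gt C/yr.
Box B: F(B→C) = (123.01 + 30.83) − 80.36 = 73.480 Gt C/yr.
Box C: F(C→D) = (73.480 + 28.52) − 31.78 = 70.220 Gt C/yr.
Box D throughput = its input = 70.220 Gt C/yr; τ = 1960 / 70.220 = 27.91 yr.

27.9 yr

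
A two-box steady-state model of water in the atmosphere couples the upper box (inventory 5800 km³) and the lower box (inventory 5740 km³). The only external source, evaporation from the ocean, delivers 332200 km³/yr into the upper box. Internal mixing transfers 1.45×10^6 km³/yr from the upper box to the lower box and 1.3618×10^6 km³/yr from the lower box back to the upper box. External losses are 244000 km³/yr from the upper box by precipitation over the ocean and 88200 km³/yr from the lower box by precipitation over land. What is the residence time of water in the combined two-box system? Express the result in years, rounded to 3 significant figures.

For the system as a whole, the A↔B exchange is internal and contributes nothing to the throughput; only the external sinks remove mass.
M_total = 5800 + 5740 = 11540 km³.
ΣF_external_out = 244000 + 88200 = 332200 km³/yr.
τ = M_total / ΣF_ext = 11540 / 332200 = 0.03474 yr.

0.0347 yr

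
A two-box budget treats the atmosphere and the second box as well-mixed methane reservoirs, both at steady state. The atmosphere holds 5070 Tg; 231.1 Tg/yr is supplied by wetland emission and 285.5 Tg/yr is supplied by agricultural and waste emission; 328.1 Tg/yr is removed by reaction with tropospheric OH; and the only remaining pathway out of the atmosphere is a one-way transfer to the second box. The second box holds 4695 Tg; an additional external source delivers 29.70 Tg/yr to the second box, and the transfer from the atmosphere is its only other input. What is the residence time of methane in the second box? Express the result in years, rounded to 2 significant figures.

Balance the atmosphere: ΣF_in = 231.1 + 285.5 = 516.60 Tg/yr.
Transfer to the second box = ΣF_in − (328.1) = 188.50 Tg/yr.
Total input to the second box = 188.50 + 29.70 = 218.20 Tg/yr; at steady state this equals its total output.
τ = M / F = 4695 / 218.20 = 21.52 yr.

22 yr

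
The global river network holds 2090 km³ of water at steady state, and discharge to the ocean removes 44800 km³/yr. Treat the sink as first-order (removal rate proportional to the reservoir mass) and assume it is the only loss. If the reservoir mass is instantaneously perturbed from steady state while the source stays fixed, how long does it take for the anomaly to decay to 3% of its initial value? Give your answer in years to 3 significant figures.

0.164 yr

For a linear reservoir the anomaly decays as exp(−t/τ) with τ = M/F = 2090/44800 = 0.04665 yr.
exp(−t/τ) = 0.03 ⇒ t = −τ ln(0.03) = 0.04665 × 3.507 = 0.1636 yr.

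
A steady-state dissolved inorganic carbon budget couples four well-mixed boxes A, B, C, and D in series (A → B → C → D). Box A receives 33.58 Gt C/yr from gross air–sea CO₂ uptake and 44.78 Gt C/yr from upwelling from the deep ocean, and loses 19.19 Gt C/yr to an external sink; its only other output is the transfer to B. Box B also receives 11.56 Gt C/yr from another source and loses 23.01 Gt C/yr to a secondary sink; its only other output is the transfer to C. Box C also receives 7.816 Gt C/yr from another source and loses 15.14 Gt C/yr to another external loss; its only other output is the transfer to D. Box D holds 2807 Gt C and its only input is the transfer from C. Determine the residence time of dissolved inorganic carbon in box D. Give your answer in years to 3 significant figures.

Box A: F(A→B) = (33.58 + 44.78) − 19.19 = 59.170 Gt C/yr.
Box B: F(B→C) = (59.170 + 11.56) − 23.01 = 47.720 Gt C/yr.
Box C: F(C→D) = (47.720 + 7.816) − 15.14 = 40.396 Gt C/yr.
Box D throughput = its input = 40.396 Gt C/yr; τ = 2807 / 40.396 = 69.49 yr.

69.5 yr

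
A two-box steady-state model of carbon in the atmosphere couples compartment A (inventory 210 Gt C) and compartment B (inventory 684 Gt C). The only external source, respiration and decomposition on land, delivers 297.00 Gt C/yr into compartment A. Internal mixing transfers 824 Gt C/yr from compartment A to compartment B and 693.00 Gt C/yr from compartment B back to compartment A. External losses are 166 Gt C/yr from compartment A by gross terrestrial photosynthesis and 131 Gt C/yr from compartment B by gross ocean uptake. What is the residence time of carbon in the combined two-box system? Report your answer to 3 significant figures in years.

3.01 yr

For the system as a whole, the A↔B exchange is internal and contributes nothing to the throughput; only the external sinks remove mass.
M_total = 210 + 684 = 894.00 Gt C.
ΣF_external_out = 166 + 131 = 297.00 Gt C/yr.
τ = M_total / ΣF_ext = 894.00 / 297.00 = 3.010 yr.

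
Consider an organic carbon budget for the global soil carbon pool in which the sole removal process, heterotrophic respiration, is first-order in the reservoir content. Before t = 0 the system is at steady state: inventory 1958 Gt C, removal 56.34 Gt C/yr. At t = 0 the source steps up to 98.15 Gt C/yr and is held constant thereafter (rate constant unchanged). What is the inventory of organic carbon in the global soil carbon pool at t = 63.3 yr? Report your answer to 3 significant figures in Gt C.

3180 Gt C

Residence time τ = M₀/F₀ = 34.75 yr. The eventual steady state is M_∞ = M₀·(F₁/F₀) = 1958 × 98.15/56.34 = 3411.0 Gt C.
The anomaly ΔM(t) = M(t) − M_∞ decays as ΔM₀·e^(−t/τ) with ΔM₀ = 1958 − 3411.0 = −1453 Gt C.
At t = 63.3 yr, e^(−t/τ) = e^(−1.821) = 0.1618, so ΔM = −235.1 Gt C and M = 3411.0 − 235.1 = 3175.9 Gt C.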